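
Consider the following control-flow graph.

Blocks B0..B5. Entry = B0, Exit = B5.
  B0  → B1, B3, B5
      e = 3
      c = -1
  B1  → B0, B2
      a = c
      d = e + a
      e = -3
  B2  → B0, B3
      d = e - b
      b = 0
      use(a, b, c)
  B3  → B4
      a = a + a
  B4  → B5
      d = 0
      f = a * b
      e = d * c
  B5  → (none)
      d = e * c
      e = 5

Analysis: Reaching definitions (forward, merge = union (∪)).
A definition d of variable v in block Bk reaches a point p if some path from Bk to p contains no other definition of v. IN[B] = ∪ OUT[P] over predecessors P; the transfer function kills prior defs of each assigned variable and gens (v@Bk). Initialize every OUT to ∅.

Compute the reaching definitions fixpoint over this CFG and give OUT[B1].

Answer: {a@B1, b@B2, c@B0, d@B1, e@B1}

Derivation:
Fixpoint table:
  B0:  IN={a@B1, b@B2, c@B0, d@B1, d@B2, e@B1}  OUT={a@B1, b@B2, c@B0, d@B1, d@B2, e@B0}
  B1:  IN={a@B1, b@B2, c@B0, d@B1, d@B2, e@B0}  OUT={a@B1, b@B2, c@B0, d@B1, e@B1}
  B2:  IN={a@B1, b@B2, c@B0, d@B1, e@B1}  OUT={a@B1, b@B2, c@B0, d@B2, e@B1}
  B3:  IN={a@B1, b@B2, c@B0, d@B1, d@B2, e@B0, e@B1}  OUT={a@B3, b@B2, c@B0, d@B1, d@B2, e@B0, e@B1}
  B4:  IN={a@B3, b@B2, c@B0, d@B1, d@B2, e@B0, e@B1}  OUT={a@B3, b@B2, c@B0, d@B4, e@B4, f@B4}
  B5:  IN={a@B1, a@B3, b@B2, c@B0, d@B1, d@B2, d@B4, e@B0, e@B4, f@B4}  OUT={a@B1, a@B3, b@B2, c@B0, d@B5, e@B5, f@B4}

Merge at B1: IN[B1] = OUT[B0] = {a@B1, b@B2, c@B0, d@B1, d@B2, e@B0}
Applying B1's transfer function to that IN value gives OUT[B1] (row B1 above).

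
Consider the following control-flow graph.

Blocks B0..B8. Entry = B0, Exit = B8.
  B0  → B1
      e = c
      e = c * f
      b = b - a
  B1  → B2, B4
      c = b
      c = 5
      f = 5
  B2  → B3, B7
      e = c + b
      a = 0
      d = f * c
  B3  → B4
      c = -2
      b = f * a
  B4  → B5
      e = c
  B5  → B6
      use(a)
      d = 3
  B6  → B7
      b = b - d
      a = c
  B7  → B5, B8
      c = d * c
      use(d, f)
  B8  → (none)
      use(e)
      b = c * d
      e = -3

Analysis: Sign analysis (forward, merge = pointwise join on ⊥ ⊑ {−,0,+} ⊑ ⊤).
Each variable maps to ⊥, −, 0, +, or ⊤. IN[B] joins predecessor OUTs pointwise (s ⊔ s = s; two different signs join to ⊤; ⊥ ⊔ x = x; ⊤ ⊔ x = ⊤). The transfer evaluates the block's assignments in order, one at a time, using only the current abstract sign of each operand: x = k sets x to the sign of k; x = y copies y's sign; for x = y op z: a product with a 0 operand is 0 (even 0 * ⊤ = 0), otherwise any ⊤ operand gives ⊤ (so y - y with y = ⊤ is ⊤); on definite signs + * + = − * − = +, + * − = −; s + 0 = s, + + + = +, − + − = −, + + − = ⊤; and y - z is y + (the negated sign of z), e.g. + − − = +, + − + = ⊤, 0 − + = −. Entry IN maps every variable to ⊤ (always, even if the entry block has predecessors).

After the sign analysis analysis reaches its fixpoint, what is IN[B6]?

Answer: {a: ⊤, b: ⊤, c: ⊤, d: +, e: ⊤, f: +}

Derivation:
Fixpoint table:
  B0:  IN=(all ⊤)  OUT=(all ⊤)
  B1:  IN=(all ⊤)  OUT={c:+, f:+; rest ⊤}
  B2:  IN={c:+, f:+; rest ⊤}  OUT={a:0, c:+, d:+, f:+; rest ⊤}
  B3:  IN={a:0, c:+, d:+, f:+; rest ⊤}  OUT={a:0, b:0, c:-, d:+, f:+; rest ⊤}
  B4:  IN={f:+; rest ⊤}  OUT={f:+; rest ⊤}
  B5:  IN={f:+; rest ⊤}  OUT={d:+, f:+; rest ⊤}
  B6:  IN={d:+, f:+; rest ⊤}  OUT={d:+, f:+; rest ⊤}
  B7:  IN={d:+, f:+; rest ⊤}  OUT={d:+, f:+; rest ⊤}
  B8:  IN={d:+, f:+; rest ⊤}  OUT={d:+, e:-, f:+; rest ⊤}

Merge at B6: IN[B6] = OUT[B5] = {a: ⊤, b: ⊤, c: ⊤, d: +, e: ⊤, f: +}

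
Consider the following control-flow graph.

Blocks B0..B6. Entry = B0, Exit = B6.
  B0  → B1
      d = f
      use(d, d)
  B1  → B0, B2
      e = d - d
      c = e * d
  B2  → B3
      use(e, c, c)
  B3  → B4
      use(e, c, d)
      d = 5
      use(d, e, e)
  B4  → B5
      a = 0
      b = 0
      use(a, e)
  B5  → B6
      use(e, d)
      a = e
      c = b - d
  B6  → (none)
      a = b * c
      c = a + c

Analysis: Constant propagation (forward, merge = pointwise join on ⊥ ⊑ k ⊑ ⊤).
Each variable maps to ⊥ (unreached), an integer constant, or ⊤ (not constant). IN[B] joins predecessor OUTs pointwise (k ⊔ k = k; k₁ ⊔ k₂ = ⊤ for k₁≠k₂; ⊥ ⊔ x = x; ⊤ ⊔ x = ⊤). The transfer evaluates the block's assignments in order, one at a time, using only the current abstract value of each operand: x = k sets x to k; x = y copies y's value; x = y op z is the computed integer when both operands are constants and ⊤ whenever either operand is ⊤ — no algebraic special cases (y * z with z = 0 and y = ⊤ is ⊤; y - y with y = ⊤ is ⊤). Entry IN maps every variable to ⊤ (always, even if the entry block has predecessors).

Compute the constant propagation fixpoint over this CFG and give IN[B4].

Answer: {a: ⊤, b: ⊤, c: ⊤, d: 5, e: ⊤, f: ⊤}

Trace:
Per-block solution:
  B0:   IN=(all ⊤)   OUT=(all ⊤)
  B1:   IN=(all ⊤)   OUT=(all ⊤)
  B2:   IN=(all ⊤)   OUT=(all ⊤)
  B3:   IN=(all ⊤)   OUT={d:5; rest ⊤}
  B4:   IN={d:5; rest ⊤}   OUT={a:0, b:0, d:5; rest ⊤}
  B5:   IN={a:0, b:0, d:5; rest ⊤}   OUT={b:0, c:-5, d:5; rest ⊤}
  B6:   IN={b:0, c:-5, d:5; rest ⊤}   OUT={a:0, b:0, c:-5, d:5; rest ⊤}

Merge at B4: IN[B4] = OUT[B3] = {a: ⊤, b: ⊤, c: ⊤, d: 5, e: ⊤, f: ⊤}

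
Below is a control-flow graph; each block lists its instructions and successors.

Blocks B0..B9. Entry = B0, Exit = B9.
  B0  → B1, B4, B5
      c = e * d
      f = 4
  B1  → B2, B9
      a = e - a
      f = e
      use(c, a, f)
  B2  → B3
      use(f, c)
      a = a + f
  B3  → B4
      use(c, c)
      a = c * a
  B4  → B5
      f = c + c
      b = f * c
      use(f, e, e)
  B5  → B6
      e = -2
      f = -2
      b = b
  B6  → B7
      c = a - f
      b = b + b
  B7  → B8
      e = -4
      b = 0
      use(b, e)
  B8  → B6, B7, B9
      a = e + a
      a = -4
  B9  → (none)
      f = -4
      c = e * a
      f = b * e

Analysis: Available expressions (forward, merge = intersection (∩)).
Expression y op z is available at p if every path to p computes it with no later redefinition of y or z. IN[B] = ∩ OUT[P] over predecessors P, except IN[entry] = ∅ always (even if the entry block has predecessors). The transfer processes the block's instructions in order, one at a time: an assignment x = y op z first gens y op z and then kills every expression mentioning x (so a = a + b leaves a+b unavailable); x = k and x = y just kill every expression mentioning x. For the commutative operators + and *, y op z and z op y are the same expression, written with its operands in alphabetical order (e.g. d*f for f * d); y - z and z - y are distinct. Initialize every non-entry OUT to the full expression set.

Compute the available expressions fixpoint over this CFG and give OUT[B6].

Answer: {a-f}

Working:
Converged values:
  B0:  IN={}  OUT={d*e}
  B1:  IN={d*e}  OUT={d*e}
  B2:  IN={d*e}  OUT={d*e}
  B3:  IN={d*e}  OUT={d*e}
  B4:  IN={d*e}  OUT={c*f, c+c, d*e}
  B5:  IN={d*e}  OUT={}
  B6:  IN={}  OUT={a-f}
  B7:  IN={}  OUT={}
  B8:  IN={}  OUT={}
  B9:  IN={}  OUT={a*e, b*e}

Merge at B6: IN[B6] = OUT[B5] ∩ OUT[B8] = {}
Applying B6's transfer function to that IN value gives OUT[B6] (row B6 above).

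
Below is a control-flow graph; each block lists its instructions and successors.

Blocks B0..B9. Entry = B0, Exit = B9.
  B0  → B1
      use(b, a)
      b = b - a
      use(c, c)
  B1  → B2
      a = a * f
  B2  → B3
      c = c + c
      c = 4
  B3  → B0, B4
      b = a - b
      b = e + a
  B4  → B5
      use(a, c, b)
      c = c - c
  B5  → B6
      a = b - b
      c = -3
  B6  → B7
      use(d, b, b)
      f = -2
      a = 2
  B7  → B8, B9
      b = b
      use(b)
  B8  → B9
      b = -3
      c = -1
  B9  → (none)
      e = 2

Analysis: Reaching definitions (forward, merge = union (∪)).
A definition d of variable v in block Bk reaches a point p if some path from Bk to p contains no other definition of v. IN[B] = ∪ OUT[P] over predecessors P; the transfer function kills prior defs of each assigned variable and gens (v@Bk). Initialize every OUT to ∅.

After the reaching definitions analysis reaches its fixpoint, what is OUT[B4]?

Per-block solution:
  B0: | IN={a@B1, b@B3, c@B2} | OUT={a@B1, b@B0, c@B2}
  B1: | IN={a@B1, b@B0, c@B2} | OUT={a@B1, b@B0, c@B2}
  B2: | IN={a@B1, b@B0, c@B2} | OUT={a@B1, b@B0, c@B2}
  B3: | IN={a@B1, b@B0, c@B2} | OUT={a@B1, b@B3, c@B2}
  B4: | IN={a@B1, b@B3, c@B2} | OUT={a@B1, b@B3, c@B4}
  B5: | IN={a@B1, b@B3, c@B4} | OUT={a@B5, b@B3, c@B5}
  B6: | IN={a@B5, b@B3, c@B5} | OUT={a@B6, b@B3, c@B5, f@B6}
  B7: | IN={a@B6, b@B3, c@B5, f@B6} | OUT={a@B6, b@B7, c@B5, f@B6}
  B8: | IN={a@B6, b@B7, c@B5, f@B6} | OUT={a@B6, b@B8, c@B8, f@B6}
  B9: | IN={a@B6, b@B7, b@B8, c@B5, c@B8, f@B6} | OUT={a@B6, b@B7, b@B8, c@B5, c@B8, e@B9, f@B6}

Merge at B4: IN[B4] = OUT[B3] = {a@B1, b@B3, c@B2}
Applying B4's transfer function to that IN value gives OUT[B4] (row B4 above).

Answer: {a@B1, b@B3, c@B4}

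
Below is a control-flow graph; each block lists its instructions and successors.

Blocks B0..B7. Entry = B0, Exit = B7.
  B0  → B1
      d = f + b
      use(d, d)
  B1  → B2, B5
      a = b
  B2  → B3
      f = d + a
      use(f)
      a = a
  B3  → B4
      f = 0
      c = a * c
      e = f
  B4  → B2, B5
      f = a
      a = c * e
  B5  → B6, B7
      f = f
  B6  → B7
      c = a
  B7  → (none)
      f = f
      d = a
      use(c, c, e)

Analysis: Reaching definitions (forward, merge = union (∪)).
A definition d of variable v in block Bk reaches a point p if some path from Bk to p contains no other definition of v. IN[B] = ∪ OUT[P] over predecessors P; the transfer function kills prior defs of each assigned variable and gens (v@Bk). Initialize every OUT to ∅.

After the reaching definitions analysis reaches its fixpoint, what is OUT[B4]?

Answer: {a@B4, c@B3, d@B0, e@B3, f@B4}

Working:
Per-block solution:
  B0:   IN={}   OUT={d@B0}
  B1:   IN={d@B0}   OUT={a@B1, d@B0}
  B2:   IN={a@B1, a@B4, c@B3, d@B0, e@B3, f@B4}   OUT={a@B2, c@B3, d@B0, e@B3, f@B2}
  B3:   IN={a@B2, c@B3, d@B0, e@B3, f@B2}   OUT={a@B2, c@B3, d@B0, e@B3, f@B3}
  B4:   IN={a@B2, c@B3, d@B0, e@B3, f@B3}   OUT={a@B4, c@B3, d@B0, e@B3, f@B4}
  B5:   IN={a@B1, a@B4, c@B3, d@B0, e@B3, f@B4}   OUT={a@B1, a@B4, c@B3, d@B0, e@B3, f@B5}
  B6:   IN={a@B1, a@B4, c@B3, d@B0, e@B3, f@B5}   OUT={a@B1, a@B4, c@B6, d@B0, e@B3, f@B5}
  B7:   IN={a@B1, a@B4, c@B3, c@B6, d@B0, e@B3, f@B5}   OUT={a@B1, a@B4, c@B3, c@B6, d@B7, e@B3, f@B7}

Merge at B4: IN[B4] = OUT[B3] = {a@B2, c@B3, d@B0, e@B3, f@B3}
Applying B4's transfer function to that IN value gives OUT[B4] (row B4 above).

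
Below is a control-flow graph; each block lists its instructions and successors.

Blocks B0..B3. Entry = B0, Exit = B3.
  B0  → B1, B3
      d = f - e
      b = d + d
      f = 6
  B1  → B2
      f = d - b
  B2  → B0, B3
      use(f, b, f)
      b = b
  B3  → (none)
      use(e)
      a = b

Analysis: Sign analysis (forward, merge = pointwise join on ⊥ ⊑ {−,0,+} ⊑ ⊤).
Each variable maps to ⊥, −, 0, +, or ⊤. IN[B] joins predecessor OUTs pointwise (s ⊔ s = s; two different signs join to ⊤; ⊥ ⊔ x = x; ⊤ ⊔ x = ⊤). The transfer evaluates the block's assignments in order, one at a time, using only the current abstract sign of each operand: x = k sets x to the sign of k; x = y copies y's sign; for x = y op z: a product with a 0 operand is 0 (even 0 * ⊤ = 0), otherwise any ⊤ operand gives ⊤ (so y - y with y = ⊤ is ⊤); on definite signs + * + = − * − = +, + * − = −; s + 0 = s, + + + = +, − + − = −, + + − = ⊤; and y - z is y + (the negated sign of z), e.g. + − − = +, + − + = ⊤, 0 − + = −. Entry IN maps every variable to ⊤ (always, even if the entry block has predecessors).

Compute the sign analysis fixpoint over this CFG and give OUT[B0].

Converged values:
  B0: | IN=(all ⊤) | OUT={f:+; rest ⊤}
  B1: | IN={f:+; rest ⊤} | OUT=(all ⊤)
  B2: | IN=(all ⊤) | OUT=(all ⊤)
  B3: | IN=(all ⊤) | OUT=(all ⊤)

Merge at B0 (entry node, so the boundary value (all ⊤) is joined with the incoming edge(s)): IN[B0] = (all ⊤) ⊔ OUT[B2] = {a: ⊤, b: ⊤, c: ⊤, d: ⊤, e: ⊤, f: ⊤}
Applying B0's transfer function to that IN value gives OUT[B0] (row B0 above).

Answer: {a: ⊤, b: ⊤, c: ⊤, d: ⊤, e: ⊤, f: +}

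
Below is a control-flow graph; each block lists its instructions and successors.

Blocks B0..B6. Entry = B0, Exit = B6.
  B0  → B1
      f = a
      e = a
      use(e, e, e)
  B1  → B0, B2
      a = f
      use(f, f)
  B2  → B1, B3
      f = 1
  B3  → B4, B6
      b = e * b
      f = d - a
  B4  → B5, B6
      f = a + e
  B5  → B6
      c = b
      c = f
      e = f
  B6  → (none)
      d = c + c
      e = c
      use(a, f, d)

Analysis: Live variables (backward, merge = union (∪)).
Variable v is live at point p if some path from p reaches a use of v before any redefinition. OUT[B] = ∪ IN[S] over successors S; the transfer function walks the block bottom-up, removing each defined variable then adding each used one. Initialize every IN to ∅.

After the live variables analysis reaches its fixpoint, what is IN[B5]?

Answer: {a, b, f}

Trace:
Fixpoint table:
  B0:  IN={a, b, c, d}  OUT={b, c, d, e, f}
  B1:  IN={b, c, d, e, f}  OUT={a, b, c, d, e}
  B2:  IN={a, b, c, d, e}  OUT={a, b, c, d, e, f}
  B3:  IN={a, b, c, d, e}  OUT={a, b, c, e, f}
  B4:  IN={a, b, c, e}  OUT={a, b, c, f}
  B5:  IN={a, b, f}  OUT={a, c, f}
  B6:  IN={a, c, f}  OUT={}

Merge at B5: OUT[B5] = IN[B6] = {a, c, f}
Applying B5's transfer function to that OUT value gives IN[B5] (row B5 above).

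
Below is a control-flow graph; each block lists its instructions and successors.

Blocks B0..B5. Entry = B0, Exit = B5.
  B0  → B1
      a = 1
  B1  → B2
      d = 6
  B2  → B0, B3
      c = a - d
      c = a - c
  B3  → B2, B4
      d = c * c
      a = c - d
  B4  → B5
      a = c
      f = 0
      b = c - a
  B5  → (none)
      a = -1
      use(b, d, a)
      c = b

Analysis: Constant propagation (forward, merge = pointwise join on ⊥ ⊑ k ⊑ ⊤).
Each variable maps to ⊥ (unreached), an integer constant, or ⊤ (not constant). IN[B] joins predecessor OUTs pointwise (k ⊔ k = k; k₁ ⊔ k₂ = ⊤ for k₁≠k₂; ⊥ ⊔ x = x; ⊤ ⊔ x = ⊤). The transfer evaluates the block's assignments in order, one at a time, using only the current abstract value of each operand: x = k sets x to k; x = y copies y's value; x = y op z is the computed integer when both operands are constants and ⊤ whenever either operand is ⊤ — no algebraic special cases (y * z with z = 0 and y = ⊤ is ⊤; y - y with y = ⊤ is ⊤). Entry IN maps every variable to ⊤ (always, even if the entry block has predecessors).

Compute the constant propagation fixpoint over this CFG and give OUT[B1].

Answer: {a: 1, b: ⊤, c: ⊤, d: 6, e: ⊤, f: ⊤}

Working:
Per-block solution:
  B0: | IN=(all ⊤) | OUT={a:1; rest ⊤}
  B1: | IN={a:1; rest ⊤} | OUT={a:1, d:6; rest ⊤}
  B2: | IN=(all ⊤) | OUT=(all ⊤)
  B3: | IN=(all ⊤) | OUT=(all ⊤)
  B4: | IN=(all ⊤) | OUT={f:0; rest ⊤}
  B5: | IN={f:0; rest ⊤} | OUT={a:-1, f:0; rest ⊤}

Merge at B1: IN[B1] = OUT[B0] = {a: 1, b: ⊤, c: ⊤, d: ⊤, e: ⊤, f: ⊤}
Applying B1's transfer function to that IN value gives OUT[B1] (row B1 above).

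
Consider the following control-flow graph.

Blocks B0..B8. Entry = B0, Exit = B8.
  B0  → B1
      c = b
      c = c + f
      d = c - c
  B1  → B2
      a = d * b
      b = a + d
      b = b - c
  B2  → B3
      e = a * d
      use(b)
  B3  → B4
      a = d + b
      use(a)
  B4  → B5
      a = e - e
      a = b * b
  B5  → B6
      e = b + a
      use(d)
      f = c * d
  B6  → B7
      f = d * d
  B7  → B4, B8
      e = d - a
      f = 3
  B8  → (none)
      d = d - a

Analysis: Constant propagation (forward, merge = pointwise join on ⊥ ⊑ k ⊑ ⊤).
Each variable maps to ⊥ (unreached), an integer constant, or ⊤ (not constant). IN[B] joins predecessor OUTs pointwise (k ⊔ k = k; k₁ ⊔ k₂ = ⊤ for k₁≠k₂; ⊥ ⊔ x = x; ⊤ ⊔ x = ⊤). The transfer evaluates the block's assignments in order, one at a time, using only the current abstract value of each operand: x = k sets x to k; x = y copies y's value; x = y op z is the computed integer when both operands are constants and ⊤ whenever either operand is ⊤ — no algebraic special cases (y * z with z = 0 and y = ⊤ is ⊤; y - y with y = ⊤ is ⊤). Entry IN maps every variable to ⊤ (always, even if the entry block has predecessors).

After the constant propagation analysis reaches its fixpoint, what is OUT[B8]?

Fixpoint table:
  B0:   IN=(all ⊤)   OUT=(all ⊤)
  B1:   IN=(all ⊤)   OUT=(all ⊤)
  B2:   IN=(all ⊤)   OUT=(all ⊤)
  B3:   IN=(all ⊤)   OUT=(all ⊤)
  B4:   IN=(all ⊤)   OUT=(all ⊤)
  B5:   IN=(all ⊤)   OUT=(all ⊤)
  B6:   IN=(all ⊤)   OUT=(all ⊤)
  B7:   IN=(all ⊤)   OUT={f:3; rest ⊤}
  B8:   IN={f:3; rest ⊤}   OUT={f:3; rest ⊤}

Merge at B8: IN[B8] = OUT[B7] = {a: ⊤, b: ⊤, c: ⊤, d: ⊤, e: ⊤, f: 3}
Applying B8's transfer function to that IN value gives OUT[B8] (row B8 above).

Answer: {a: ⊤, b: ⊤, c: ⊤, d: ⊤, e: ⊤, f: 3}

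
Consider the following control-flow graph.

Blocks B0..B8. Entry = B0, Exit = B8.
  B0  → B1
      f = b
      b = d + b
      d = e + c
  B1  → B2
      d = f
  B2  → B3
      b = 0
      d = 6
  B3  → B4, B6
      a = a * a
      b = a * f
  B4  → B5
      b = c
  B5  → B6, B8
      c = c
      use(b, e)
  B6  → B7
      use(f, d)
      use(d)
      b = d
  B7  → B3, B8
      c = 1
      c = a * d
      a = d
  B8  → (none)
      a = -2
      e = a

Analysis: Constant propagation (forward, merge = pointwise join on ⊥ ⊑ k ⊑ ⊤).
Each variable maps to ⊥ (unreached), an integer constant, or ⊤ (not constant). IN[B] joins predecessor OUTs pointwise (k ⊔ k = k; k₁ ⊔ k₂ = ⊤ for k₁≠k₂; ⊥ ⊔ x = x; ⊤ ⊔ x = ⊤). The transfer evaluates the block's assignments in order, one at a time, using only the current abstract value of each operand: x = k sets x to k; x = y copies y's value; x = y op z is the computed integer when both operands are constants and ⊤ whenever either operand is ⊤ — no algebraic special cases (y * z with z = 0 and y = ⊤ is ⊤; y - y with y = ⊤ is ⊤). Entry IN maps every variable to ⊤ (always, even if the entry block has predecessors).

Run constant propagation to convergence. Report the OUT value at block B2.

Per-block solution:
  B0: | IN=(all ⊤) | OUT=(all ⊤)
  B1: | IN=(all ⊤) | OUT=(all ⊤)
  B2: | IN=(all ⊤) | OUT={b:0, d:6; rest ⊤}
  B3: | IN={d:6; rest ⊤} | OUT={d:6; rest ⊤}
  B4: | IN={d:6; rest ⊤} | OUT={d:6; rest ⊤}
  B5: | IN={d:6; rest ⊤} | OUT={d:6; rest ⊤}
  B6: | IN={d:6; rest ⊤} | OUT={b:6, d:6; rest ⊤}
  B7: | IN={b:6, d:6; rest ⊤} | OUT={a:6, b:6, d:6; rest ⊤}
  B8: | IN={d:6; rest ⊤} | OUT={a:-2, d:6, e:-2; rest ⊤}

Merge at B2: IN[B2] = OUT[B1] = {a: ⊤, b: ⊤, c: ⊤, d: ⊤, e: ⊤, f: ⊤}
Applying B2's transfer function to that IN value gives OUT[B2] (row B2 above).

Answer: {a: ⊤, b: 0, c: ⊤, d: 6, e: ⊤, f: ⊤}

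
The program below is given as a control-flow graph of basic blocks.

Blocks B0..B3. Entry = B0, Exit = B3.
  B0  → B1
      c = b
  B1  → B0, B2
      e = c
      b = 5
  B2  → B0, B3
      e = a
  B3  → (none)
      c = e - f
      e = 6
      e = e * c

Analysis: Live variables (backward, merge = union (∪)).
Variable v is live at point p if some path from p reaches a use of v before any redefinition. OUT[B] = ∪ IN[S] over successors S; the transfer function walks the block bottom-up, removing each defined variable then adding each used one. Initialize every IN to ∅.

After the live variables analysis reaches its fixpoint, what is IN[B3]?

Converged values:
  B0:   IN={a, b, f}   OUT={a, c, f}
  B1:   IN={a, c, f}   OUT={a, b, f}
  B2:   IN={a, b, f}   OUT={a, b, e, f}
  B3:   IN={e, f}   OUT={}

B3 is the boundary node: OUT[B3] = {}
Applying B3's transfer function to that OUT value gives IN[B3] (row B3 above).

Answer: {e, f}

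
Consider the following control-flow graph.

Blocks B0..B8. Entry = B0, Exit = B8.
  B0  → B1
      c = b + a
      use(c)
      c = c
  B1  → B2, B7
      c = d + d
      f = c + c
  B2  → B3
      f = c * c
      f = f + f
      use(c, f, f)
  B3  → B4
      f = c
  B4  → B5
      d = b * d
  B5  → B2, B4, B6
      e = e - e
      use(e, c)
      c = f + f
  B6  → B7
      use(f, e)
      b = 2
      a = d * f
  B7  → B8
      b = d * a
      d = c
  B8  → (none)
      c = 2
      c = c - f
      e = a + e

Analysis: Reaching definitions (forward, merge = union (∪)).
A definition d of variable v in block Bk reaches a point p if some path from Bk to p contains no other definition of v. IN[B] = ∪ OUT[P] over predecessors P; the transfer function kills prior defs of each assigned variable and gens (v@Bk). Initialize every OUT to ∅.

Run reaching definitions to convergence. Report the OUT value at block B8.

Answer: {a@B6, b@B7, c@B8, d@B7, e@B8, f@B1, f@B3}

Working:
Converged values:
  B0:   IN={}   OUT={c@B0}
  B1:   IN={c@B0}   OUT={c@B1, f@B1}
  B2:   IN={c@B1, c@B5, d@B4, e@B5, f@B1, f@B3}   OUT={c@B1, c@B5, d@B4, e@B5, f@B2}
  B3:   IN={c@B1, c@B5, d@B4, e@B5, f@B2}   OUT={c@B1, c@B5, d@B4, e@B5, f@B3}
  B4:   IN={c@B1, c@B5, d@B4, e@B5, f@B3}   OUT={c@B1, c@B5, d@B4, e@B5, f@B3}
  B5:   IN={c@B1, c@B5, d@B4, e@B5, f@B3}   OUT={c@B5, d@B4, e@B5, f@B3}
  B6:   IN={c@B5, d@B4, e@B5, f@B3}   OUT={a@B6, b@B6, c@B5, d@B4, e@B5, f@B3}
  B7:   IN={a@B6, b@B6, c@B1, c@B5, d@B4, e@B5, f@B1, f@B3}   OUT={a@B6, b@B7, c@B1, c@B5, d@B7, e@B5, f@B1, f@B3}
  B8:   IN={a@B6, b@B7, c@B1, c@B5, d@B7, e@B5, f@B1, f@B3}   OUT={a@B6, b@B7, c@B8, d@B7, e@B8, f@B1, f@B3}

Merge at B8: IN[B8] = OUT[B7] = {a@B6, b@B7, c@B1, c@B5, d@B7, e@B5, f@B1, f@B3}
Applying B8's transfer function to that IN value gives OUT[B8] (row B8 above).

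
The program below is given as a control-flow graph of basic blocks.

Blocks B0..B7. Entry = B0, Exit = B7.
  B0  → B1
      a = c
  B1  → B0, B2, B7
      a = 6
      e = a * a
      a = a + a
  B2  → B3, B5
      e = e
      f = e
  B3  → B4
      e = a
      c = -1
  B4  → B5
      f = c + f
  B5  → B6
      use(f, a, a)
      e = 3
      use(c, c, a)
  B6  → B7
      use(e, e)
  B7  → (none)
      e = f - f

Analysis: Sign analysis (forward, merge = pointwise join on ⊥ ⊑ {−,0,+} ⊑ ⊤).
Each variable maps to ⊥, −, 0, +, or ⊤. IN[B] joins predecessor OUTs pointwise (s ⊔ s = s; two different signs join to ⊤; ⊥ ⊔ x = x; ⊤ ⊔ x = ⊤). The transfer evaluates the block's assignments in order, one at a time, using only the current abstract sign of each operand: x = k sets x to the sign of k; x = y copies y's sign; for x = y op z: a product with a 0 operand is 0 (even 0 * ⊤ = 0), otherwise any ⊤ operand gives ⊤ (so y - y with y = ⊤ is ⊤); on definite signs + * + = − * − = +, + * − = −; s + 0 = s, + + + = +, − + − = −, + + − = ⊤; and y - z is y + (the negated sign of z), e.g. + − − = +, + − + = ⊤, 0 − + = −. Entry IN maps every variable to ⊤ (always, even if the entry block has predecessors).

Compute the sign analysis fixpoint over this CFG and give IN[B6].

Answer: {a: +, b: ⊤, c: ⊤, d: ⊤, e: +, f: ⊤}

Working:
Per-block solution:
  B0:   IN=(all ⊤)   OUT=(all ⊤)
  B1:   IN=(all ⊤)   OUT={a:+, e:+; rest ⊤}
  B2:   IN={a:+, e:+; rest ⊤}   OUT={a:+, e:+, f:+; rest ⊤}
  B3:   IN={a:+, e:+, f:+; rest ⊤}   OUT={a:+, c:-, e:+, f:+; rest ⊤}
  B4:   IN={a:+, c:-, e:+, f:+; rest ⊤}   OUT={a:+, c:-, e:+; rest ⊤}
  B5:   IN={a:+, e:+; rest ⊤}   OUT={a:+, e:+; rest ⊤}
  B6:   IN={a:+, e:+; rest ⊤}   OUT={a:+, e:+; rest ⊤}
  B7:   IN={a:+, e:+; rest ⊤}   OUT={a:+; rest ⊤}

Merge at B6: IN[B6] = OUT[B5] = {a: +, b: ⊤, c: ⊤, d: ⊤, e: +, f: ⊤}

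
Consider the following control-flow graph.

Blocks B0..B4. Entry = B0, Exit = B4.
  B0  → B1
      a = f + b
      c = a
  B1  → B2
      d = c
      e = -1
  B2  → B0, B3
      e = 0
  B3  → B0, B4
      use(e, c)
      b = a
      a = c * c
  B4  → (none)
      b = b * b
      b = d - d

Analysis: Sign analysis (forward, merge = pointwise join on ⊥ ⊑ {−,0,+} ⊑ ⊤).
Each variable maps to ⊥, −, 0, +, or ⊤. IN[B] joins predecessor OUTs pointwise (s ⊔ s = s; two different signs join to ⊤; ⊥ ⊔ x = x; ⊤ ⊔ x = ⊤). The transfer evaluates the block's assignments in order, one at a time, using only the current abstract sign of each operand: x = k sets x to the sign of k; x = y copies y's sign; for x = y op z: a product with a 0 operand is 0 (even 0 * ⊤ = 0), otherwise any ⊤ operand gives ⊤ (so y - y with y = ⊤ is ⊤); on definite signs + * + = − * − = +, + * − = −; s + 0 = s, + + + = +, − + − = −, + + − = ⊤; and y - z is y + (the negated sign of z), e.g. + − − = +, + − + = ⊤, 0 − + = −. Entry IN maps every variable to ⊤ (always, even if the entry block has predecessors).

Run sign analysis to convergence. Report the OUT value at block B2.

Converged values:
  B0: | IN=(all ⊤) | OUT=(all ⊤)
  B1: | IN=(all ⊤) | OUT={e:-; rest ⊤}
  B2: | IN={e:-; rest ⊤} | OUT={e:0; rest ⊤}
  B3: | IN={e:0; rest ⊤} | OUT={e:0; rest ⊤}
  B4: | IN={e:0; rest ⊤} | OUT={e:0; rest ⊤}

Merge at B2: IN[B2] = OUT[B1] = {a: ⊤, b: ⊤, c: ⊤, d: ⊤, e: -, f: ⊤}
Applying B2's transfer function to that IN value gives OUT[B2] (row B2 above).

Answer: {a: ⊤, b: ⊤, c: ⊤, d: ⊤, e: 0, f: ⊤}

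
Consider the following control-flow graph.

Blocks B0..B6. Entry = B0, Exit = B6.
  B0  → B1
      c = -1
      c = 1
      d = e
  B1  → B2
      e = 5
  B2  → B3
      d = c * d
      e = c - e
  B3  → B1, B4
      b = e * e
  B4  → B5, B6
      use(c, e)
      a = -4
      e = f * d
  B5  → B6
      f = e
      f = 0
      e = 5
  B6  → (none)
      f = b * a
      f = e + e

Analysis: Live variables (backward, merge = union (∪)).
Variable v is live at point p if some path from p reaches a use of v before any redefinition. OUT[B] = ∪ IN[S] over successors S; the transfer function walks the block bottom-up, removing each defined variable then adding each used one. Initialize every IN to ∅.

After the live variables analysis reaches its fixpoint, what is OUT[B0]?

Fixpoint table:
  B0: | IN={e, f} | OUT={c, d, f}
  B1: | IN={c, d, f} | OUT={c, d, e, f}
  B2: | IN={c, d, e, f} | OUT={c, d, e, f}
  B3: | IN={c, d, e, f} | OUT={b, c, d, e, f}
  B4: | IN={b, c, d, e, f} | OUT={a, b, e}
  B5: | IN={a, b, e} | OUT={a, b, e}
  B6: | IN={a, b, e} | OUT={}

Merge at B0: OUT[B0] = IN[B1] = {c, d, f}

Answer: {c, d, f}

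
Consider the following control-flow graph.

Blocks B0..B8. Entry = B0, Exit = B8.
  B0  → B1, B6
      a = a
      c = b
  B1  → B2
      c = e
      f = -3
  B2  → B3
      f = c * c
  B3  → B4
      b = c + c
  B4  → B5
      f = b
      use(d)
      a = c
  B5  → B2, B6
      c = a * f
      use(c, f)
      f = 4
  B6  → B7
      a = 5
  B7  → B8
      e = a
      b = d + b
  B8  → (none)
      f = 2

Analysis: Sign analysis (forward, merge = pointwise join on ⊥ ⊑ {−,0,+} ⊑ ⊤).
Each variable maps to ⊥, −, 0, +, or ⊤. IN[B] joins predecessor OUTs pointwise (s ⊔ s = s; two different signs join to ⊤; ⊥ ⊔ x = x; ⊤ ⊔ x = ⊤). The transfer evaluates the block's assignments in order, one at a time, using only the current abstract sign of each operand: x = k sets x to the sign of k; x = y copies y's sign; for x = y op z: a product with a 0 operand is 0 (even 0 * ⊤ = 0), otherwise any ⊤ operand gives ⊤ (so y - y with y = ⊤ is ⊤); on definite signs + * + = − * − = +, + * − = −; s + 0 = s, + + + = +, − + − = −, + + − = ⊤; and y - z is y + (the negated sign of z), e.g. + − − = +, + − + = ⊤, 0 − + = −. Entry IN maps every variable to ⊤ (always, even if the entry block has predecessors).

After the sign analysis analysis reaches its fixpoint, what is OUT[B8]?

Converged values:
  B0: | IN=(all ⊤) | OUT=(all ⊤)
  B1: | IN=(all ⊤) | OUT={f:-; rest ⊤}
  B2: | IN=(all ⊤) | OUT=(all ⊤)
  B3: | IN=(all ⊤) | OUT=(all ⊤)
  B4: | IN=(all ⊤) | OUT=(all ⊤)
  B5: | IN=(all ⊤) | OUT={f:+; rest ⊤}
  B6: | IN=(all ⊤) | OUT={a:+; rest ⊤}
  B7: | IN={a:+; rest ⊤} | OUT={a:+, e:+; rest ⊤}
  B8: | IN={a:+, e:+; rest ⊤} | OUT={a:+, e:+, f:+; rest ⊤}

Merge at B8: IN[B8] = OUT[B7] = {a: +, b: ⊤, c: ⊤, d: ⊤, e: +, f: ⊤}
Applying B8's transfer function to that IN value gives OUT[B8] (row B8 above).

Answer: {a: +, b: ⊤, c: ⊤, d: ⊤, e: +, f: +}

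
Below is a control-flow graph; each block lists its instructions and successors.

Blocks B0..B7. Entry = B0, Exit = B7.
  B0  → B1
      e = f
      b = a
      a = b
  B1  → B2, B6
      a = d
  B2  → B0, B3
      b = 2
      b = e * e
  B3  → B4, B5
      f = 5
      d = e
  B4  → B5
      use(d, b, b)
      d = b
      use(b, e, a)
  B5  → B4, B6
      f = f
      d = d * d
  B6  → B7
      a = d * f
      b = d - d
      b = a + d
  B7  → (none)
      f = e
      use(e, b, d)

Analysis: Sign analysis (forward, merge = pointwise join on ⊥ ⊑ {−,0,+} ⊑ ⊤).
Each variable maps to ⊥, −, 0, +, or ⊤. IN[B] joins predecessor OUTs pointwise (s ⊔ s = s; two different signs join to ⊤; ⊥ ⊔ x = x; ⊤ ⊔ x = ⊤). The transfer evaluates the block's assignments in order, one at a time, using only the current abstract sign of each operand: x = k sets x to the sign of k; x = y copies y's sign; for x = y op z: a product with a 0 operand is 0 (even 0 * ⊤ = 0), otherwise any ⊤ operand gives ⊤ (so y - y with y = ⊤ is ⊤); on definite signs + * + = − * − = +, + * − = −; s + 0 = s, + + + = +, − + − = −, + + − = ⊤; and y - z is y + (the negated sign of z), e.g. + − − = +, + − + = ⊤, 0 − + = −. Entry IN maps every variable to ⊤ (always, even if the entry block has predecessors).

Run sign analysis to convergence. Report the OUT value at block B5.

Per-block solution:
  B0:   IN=(all ⊤)   OUT=(all ⊤)
  B1:   IN=(all ⊤)   OUT=(all ⊤)
  B2:   IN=(all ⊤)   OUT=(all ⊤)
  B3:   IN=(all ⊤)   OUT={f:+; rest ⊤}
  B4:   IN={f:+; rest ⊤}   OUT={f:+; rest ⊤}
  B5:   IN={f:+; rest ⊤}   OUT={f:+; rest ⊤}
  B6:   IN=(all ⊤)   OUT=(all ⊤)
  B7:   IN=(all ⊤)   OUT=(all ⊤)

Merge at B5: IN[B5] = OUT[B3] ⊔ OUT[B4] = {a: ⊤, b: ⊤, c: ⊤, d: ⊤, e: ⊤, f: +}
Applying B5's transfer function to that IN value gives OUT[B5] (row B5 above).

Answer: {a: ⊤, b: ⊤, c: ⊤, d: ⊤, e: ⊤, f: +}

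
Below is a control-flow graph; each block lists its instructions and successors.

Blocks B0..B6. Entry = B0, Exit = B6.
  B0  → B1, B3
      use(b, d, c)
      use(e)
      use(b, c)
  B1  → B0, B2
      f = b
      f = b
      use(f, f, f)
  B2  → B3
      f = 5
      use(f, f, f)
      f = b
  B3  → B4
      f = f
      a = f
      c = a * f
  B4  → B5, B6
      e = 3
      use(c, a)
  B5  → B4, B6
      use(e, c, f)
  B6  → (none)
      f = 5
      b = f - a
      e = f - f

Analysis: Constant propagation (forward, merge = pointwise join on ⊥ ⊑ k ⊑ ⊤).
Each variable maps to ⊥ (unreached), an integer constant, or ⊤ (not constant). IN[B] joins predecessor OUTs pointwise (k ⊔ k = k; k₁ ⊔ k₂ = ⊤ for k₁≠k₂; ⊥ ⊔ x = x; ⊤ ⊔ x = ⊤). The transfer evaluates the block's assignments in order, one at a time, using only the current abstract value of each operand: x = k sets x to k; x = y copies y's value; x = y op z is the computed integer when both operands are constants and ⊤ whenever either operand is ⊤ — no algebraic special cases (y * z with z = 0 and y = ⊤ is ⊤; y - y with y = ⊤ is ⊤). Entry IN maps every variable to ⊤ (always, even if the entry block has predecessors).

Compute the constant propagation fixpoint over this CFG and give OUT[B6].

Answer: {a: ⊤, b: ⊤, c: ⊤, d: ⊤, e: 0, f: 5}

Trace:
Fixpoint table:
  B0:   IN=(all ⊤)   OUT=(all ⊤)
  B1:   IN=(all ⊤)   OUT=(all ⊤)
  B2:   IN=(all ⊤)   OUT=(all ⊤)
  B3:   IN=(all ⊤)   OUT=(all ⊤)
  B4:   IN=(all ⊤)   OUT={e:3; rest ⊤}
  B5:   IN={e:3; rest ⊤}   OUT={e:3; rest ⊤}
  B6:   IN={e:3; rest ⊤}   OUT={e:0, f:5; rest ⊤}

Merge at B6: IN[B6] = OUT[B4] ⊔ OUT[B5] = {a: ⊤, b: ⊤, c: ⊤, d: ⊤, e: 3, f: ⊤}
Applying B6's transfer function to that IN value gives OUT[B6] (row B6 above).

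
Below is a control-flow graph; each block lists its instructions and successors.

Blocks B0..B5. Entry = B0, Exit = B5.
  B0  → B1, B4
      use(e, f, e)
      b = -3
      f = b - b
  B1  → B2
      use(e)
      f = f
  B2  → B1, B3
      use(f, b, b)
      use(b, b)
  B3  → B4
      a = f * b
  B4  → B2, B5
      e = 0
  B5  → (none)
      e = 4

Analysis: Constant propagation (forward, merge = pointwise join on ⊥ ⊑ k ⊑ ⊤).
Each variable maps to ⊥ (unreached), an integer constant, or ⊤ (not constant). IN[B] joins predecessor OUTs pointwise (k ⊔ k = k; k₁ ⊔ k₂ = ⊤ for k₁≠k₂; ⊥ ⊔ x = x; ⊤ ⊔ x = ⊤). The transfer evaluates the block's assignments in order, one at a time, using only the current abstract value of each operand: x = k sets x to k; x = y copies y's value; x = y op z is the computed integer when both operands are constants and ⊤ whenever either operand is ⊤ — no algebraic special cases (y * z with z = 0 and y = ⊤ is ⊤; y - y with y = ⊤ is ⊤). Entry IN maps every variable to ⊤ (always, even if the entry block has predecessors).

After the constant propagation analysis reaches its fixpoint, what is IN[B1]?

Answer: {a: ⊤, b: -3, c: ⊤, d: ⊤, e: ⊤, f: 0}

Trace:
Fixpoint table:
  B0:  IN=(all ⊤)  OUT={b:-3, f:0; rest ⊤}
  B1:  IN={b:-3, f:0; rest ⊤}  OUT={b:-3, f:0; rest ⊤}
  B2:  IN={b:-3, f:0; rest ⊤}  OUT={b:-3, f:0; rest ⊤}
  B3:  IN={b:-3, f:0; rest ⊤}  OUT={a:0, b:-3, f:0; rest ⊤}
  B4:  IN={b:-3, f:0; rest ⊤}  OUT={b:-3, e:0, f:0; rest ⊤}
  B5:  IN={b:-3, e:0, f:0; rest ⊤}  OUT={b:-3, e:4, f:0; rest ⊤}

Merge at B1: IN[B1] = OUT[B0] ⊔ OUT[B2] = {a: ⊤, b: -3, c: ⊤, d: ⊤, e: ⊤, f: 0}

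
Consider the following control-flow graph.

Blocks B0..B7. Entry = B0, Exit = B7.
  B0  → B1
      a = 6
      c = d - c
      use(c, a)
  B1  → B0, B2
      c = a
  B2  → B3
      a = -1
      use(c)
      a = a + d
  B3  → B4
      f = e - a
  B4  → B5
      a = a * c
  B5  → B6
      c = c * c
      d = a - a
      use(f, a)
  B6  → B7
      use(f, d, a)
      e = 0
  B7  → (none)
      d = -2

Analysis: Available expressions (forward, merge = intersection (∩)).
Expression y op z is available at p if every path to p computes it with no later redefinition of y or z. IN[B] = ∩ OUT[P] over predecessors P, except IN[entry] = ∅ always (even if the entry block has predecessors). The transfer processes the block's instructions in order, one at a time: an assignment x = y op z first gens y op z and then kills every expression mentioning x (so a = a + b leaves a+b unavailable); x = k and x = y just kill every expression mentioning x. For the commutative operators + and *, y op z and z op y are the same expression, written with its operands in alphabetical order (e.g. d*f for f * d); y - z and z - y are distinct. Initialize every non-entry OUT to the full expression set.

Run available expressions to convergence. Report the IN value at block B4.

Answer: {e-a}

Trace:
Fixpoint table:
  B0:  IN={}  OUT={}
  B1:  IN={}  OUT={}
  B2:  IN={}  OUT={}
  B3:  IN={}  OUT={e-a}
  B4:  IN={e-a}  OUT={}
  B5:  IN={}  OUT={a-a}
  B6:  IN={a-a}  OUT={a-a}
  B7:  IN={a-a}  OUT={a-a}

Merge at B4: IN[B4] = OUT[B3] = {e-a}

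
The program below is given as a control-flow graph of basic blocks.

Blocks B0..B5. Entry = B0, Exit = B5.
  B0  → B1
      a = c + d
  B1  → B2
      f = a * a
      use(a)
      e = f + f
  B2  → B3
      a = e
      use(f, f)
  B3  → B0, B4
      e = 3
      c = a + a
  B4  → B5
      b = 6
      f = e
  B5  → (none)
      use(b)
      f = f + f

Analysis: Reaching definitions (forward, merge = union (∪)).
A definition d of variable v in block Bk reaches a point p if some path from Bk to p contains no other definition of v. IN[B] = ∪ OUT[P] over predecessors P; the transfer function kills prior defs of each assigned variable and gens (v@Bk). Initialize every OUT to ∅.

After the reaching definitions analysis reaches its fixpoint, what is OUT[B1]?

Converged values:
  B0:  IN={a@B2, c@B3, e@B3, f@B1}  OUT={a@B0, c@B3, e@B3, f@B1}
  B1:  IN={a@B0, c@B3, e@B3, f@B1}  OUT={a@B0, c@B3, e@B1, f@B1}
  B2:  IN={a@B0, c@B3, e@B1, f@B1}  OUT={a@B2, c@B3, e@B1, f@B1}
  B3:  IN={a@B2, c@B3, e@B1, f@B1}  OUT={a@B2, c@B3, e@B3, f@B1}
  B4:  IN={a@B2, c@B3, e@B3, f@B1}  OUT={a@B2, b@B4, c@B3, e@B3, f@B4}
  B5:  IN={a@B2, b@B4, c@B3, e@B3, f@B4}  OUT={a@B2, b@B4, c@B3, e@B3, f@B5}

Merge at B1: IN[B1] = OUT[B0] = {a@B0, c@B3, e@B3, f@B1}
Applying B1's transfer function to that IN value gives OUT[B1] (row B1 above).

Answer: {a@B0, c@B3, e@B1, f@B1}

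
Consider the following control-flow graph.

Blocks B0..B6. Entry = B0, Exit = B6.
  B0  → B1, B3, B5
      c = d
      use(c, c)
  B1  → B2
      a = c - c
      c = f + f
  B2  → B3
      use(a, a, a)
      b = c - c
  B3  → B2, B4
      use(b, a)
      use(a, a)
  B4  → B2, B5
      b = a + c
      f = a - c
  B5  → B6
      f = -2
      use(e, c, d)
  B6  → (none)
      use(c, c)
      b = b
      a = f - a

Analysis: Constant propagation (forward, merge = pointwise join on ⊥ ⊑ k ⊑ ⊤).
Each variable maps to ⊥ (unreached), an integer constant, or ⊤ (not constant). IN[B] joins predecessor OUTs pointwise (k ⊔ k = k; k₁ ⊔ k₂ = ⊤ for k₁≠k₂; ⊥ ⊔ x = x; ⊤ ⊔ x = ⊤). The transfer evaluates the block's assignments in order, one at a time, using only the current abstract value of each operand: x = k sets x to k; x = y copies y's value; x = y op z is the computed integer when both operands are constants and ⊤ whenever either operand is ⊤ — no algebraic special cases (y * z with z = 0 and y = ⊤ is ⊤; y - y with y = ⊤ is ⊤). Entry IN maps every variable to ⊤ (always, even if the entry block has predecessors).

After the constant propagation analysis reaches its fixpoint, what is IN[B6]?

Answer: {a: ⊤, b: ⊤, c: ⊤, d: ⊤, e: ⊤, f: -2}

Working:
Fixpoint table:
  B0:   IN=(all ⊤)   OUT=(all ⊤)
  B1:   IN=(all ⊤)   OUT=(all ⊤)
  B2:   IN=(all ⊤)   OUT=(all ⊤)
  B3:   IN=(all ⊤)   OUT=(all ⊤)
  B4:   IN=(all ⊤)   OUT=(all ⊤)
  B5:   IN=(all ⊤)   OUT={f:-2; rest ⊤}
  B6:   IN={f:-2; rest ⊤}   OUT={f:-2; rest ⊤}

Merge at B6: IN[B6] = OUT[B5] = {a: ⊤, b: ⊤, c: ⊤, d: ⊤, e: ⊤, f: -2}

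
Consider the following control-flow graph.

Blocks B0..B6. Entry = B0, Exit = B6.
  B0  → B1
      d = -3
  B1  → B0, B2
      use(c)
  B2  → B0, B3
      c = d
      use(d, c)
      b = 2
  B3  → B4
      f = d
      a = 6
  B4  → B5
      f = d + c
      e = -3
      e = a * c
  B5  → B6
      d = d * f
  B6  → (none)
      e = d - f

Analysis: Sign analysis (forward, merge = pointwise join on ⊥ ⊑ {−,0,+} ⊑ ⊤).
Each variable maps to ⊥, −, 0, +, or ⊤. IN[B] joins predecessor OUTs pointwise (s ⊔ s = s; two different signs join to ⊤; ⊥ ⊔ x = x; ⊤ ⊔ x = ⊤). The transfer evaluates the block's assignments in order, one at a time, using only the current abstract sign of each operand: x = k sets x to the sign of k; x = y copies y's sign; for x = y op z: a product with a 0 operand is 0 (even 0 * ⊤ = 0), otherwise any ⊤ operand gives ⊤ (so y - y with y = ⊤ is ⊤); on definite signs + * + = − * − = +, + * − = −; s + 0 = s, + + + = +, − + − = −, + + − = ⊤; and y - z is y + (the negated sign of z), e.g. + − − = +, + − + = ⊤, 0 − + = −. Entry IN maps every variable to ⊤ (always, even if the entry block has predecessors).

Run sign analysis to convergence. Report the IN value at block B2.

Per-block solution:
  B0:  IN=(all ⊤)  OUT={d:-; rest ⊤}
  B1:  IN={d:-; rest ⊤}  OUT={d:-; rest ⊤}
  B2:  IN={d:-; rest ⊤}  OUT={b:+, c:-, d:-; rest ⊤}
  B3:  IN={b:+, c:-, d:-; rest ⊤}  OUT={a:+, b:+, c:-, d:-, f:-; rest ⊤}
  B4:  IN={a:+, b:+, c:-, d:-, f:-; rest ⊤}  OUT={a:+, b:+, c:-, d:-, e:-, f:-; rest ⊤}
  B5:  IN={a:+, b:+, c:-, d:-, e:-, f:-; rest ⊤}  OUT={a:+, b:+, c:-, d:+, e:-, f:-; rest ⊤}
  B6:  IN={a:+, b:+, c:-, d:+, e:-, f:-; rest ⊤}  OUT={a:+, b:+, c:-, d:+, e:+, f:-; rest ⊤}

Merge at B2: IN[B2] = OUT[B1] = {a: ⊤, b: ⊤, c: ⊤, d: -, e: ⊤, f: ⊤}

Answer: {a: ⊤, b: ⊤, c: ⊤, d: -, e: ⊤, f: ⊤}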